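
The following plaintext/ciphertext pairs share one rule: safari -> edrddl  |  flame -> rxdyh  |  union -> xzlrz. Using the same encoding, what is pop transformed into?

brb

The shift depends on letter class: consonant s→e is +12, but vowel a→d is +3. Vowels shift forward by 3 and consonants shift forward by 12.
Applying it to pop: p(cons)+12=b, o(vowel)+3=r, p(cons)+12=b.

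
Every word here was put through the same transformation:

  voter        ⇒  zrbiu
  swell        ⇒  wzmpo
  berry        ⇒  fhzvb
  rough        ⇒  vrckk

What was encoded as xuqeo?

Shifts by position in voter: pos 0: v→z (+4), pos 1: o→r (+3), pos 2: t→b (+8), pos 3: e→i (+4), pos 4: r→u (+3) — repeating every 3. It's a Vigenère-style cipher with numeric key [4,3,8]: position i shifts by key[i mod 3].
Undoing it on xuqeo: x−4=t, u−3=r, q−8=i, e−4=a, o−3=l.

trial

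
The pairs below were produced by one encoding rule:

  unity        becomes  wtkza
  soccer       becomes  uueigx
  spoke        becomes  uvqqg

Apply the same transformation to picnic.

roetki

Shifts by position in unity: pos 0: u→w (+2), pos 1: n→t (+6), pos 2: i→k (+2), pos 3: t→z (+6) — repeating every 2. It's a Vigenère-style cipher with numeric key [2,6]: position i shifts by key[i mod 2].
Applying it to picnic: p+2=r, i+6=o, c+2=e, n+6=t, i+2=k, c+6=i.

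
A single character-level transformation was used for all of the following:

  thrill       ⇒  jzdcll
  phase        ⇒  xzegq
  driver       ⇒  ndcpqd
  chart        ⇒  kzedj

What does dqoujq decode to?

Treating letters as 0–25, the rule is x ↦ 3x + 4 (mod 26).
Decoding dqoujq: d(3)→9·(3−4)≡17=r; q(16)→9·(16−4)≡4=e; o(14)→9·(14−4)≡12=m; u(20)→9·(20−4)≡14=o; j(9)→9·(9−4)≡19=t; q(16)→9·(16−4)≡4=e (all mod 26).

remote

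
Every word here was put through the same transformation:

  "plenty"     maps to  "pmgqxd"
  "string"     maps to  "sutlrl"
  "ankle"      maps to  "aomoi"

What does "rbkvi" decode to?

In plenty: p→p is +0, l→m is +1, e→g is +2, n→q is +3 — the shift increases by 1 each position. The shift increases by 1 at each position, starting from +0: 0, 1, 2, ….
Decoding rbkvi: r−0=r, b−1=a, k−2=i, v−3=s, i−4=e.

raise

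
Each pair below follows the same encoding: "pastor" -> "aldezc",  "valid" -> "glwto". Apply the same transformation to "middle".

xtoowp

Compare letters: p→a is +11, a→l is +11, s→d is +11 — a constant shift. It's a constant shift of +11 (ROT11).
Applying it to middle: m+11=x, i+11=t, d+11=o, d+11=o, l+11=w, e+11=p.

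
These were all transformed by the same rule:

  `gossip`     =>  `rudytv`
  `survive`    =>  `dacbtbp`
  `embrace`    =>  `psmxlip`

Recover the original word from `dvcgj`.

spray

Shifts by position in gossip: pos 0: g→r (+11), pos 1: o→u (+6), pos 2: s→d (+11), pos 3: s→y (+6) — repeating every 2. The shifts repeat in a cycle of length 2: positions 0,1,… shift by +11, +6, then the pattern repeats.
Undoing it on dvcgj: d−11=s, v−6=p, c−11=r, g−6=a, j−11=y.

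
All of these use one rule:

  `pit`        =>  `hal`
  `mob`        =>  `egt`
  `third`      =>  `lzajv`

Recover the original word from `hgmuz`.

Compare letters: p→h is +18, i→a is +18, t→l is +18 — a constant shift. This is a Caesar cipher with shift 18.
Reversing it on hgmuz: h−18=p, g−18=o, m−18=u, u−18=c, z−18=h.

pouch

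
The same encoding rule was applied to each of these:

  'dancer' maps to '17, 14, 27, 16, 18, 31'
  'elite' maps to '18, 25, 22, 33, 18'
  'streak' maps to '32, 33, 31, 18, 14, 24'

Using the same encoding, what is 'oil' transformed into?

28, 22, 25

d is letter #4 and maps to 17: an offset of 13. The number is (letter's place in the alphabet, a=1) + 13.
For oil: o=15→28, i=9→22, l=12→25.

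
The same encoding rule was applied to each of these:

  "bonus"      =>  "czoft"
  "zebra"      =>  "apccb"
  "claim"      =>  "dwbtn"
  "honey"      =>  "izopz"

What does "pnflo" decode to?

ocean

Shifts by position in bonus: pos 0: b→c (+1), pos 1: o→z (+11), pos 2: n→o (+1), pos 3: u→f (+11) — repeating every 2. The shifts repeat in a cycle of length 2: positions 0,1,… shift by +1, +11, then the pattern repeats.
Undoing it on pnflo: p−1=o, n−11=c, f−1=e, l−11=a, o−1=n.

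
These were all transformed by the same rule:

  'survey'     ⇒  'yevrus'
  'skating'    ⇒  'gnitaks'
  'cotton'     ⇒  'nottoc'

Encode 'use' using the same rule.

The output letters match the input read backwards: survey reversed is yevrus. It's just the letters in reverse order.
Applying it to use: reverse → esu.

esu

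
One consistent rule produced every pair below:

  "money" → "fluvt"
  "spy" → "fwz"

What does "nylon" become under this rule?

Read the word backwards and shift each letter +7.
For nylon: reverse → nolyn; then shift: n+7=u, o+7=v, l+7=s, y+7=f, n+7=u.

uvsfu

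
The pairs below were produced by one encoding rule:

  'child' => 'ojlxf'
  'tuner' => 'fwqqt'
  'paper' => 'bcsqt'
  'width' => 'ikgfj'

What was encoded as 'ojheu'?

Shifts by position in child: pos 0: c→o (+12), pos 1: h→j (+2), pos 2: i→l (+3), pos 3: l→x (+12), pos 4: d→f (+2) — repeating every 3. The shifts repeat in a cycle of length 3: positions 0,1,… shift by +12, +2, +3, then the pattern repeats.
Reversing it on ojheu: o−12=c, j−2=h, h−3=e, e−12=s, u−2=s.

chess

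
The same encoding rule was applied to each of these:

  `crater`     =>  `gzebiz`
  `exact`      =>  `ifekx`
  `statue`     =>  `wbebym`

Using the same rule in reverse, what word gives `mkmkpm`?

icicle

Shifts by position in crater: pos 0: c→g (+4), pos 1: r→z (+8), pos 2: a→e (+4), pos 3: t→b (+8) — repeating every 2. It's a Vigenère-style cipher with numeric key [4,8]: position i shifts by key[i mod 2].
Undoing it on mkmkpm: m−4=i, k−8=c, m−4=i, k−8=c, p−4=l, m−8=e.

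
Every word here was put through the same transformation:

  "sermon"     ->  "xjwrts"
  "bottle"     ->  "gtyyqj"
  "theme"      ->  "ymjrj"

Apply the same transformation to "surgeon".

Compare letters: s→x is +5, e→j is +5, r→w is +5 — a constant shift. Every letter moves 5 places later in the alphabet, wrapping around z→a.
Applying it to surgeon: s+5=x, u+5=z, r+5=w, g+5=l, e+5=j, o+5=t, n+5=s.

xzwljts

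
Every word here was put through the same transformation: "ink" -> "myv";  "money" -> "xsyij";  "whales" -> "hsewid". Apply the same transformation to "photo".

asses

The shift depends on letter class: consonant n→y is +11, but vowel i→m is +4. Vowels shift forward by 4 and consonants shift forward by 11.
For photo: p(cons)+11=a, h(cons)+11=s, o(vowel)+4=s, t(cons)+11=e, o(vowel)+4=s.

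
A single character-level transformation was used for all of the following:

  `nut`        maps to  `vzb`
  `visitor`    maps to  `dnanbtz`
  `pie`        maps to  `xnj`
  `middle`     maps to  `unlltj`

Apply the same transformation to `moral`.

utzft

The shift depends on letter class: consonant n→v is +8, but vowel u→z is +5. The rule splits by letter class: vowels +5, consonants +8.
On moral: m(cons)+8=u, o(vowel)+5=t, r(cons)+8=z, a(vowel)+5=f, l(cons)+8=t.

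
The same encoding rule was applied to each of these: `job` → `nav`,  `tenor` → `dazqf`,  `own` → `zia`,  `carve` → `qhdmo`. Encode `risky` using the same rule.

kweud

The output letters match the input read backwards, each shifted +12: job reversed is boj. Read the word backwards and shift each letter +12.
Applying it to risky: reverse → yksir; then shift: y+12=k, k+12=w, s+12=e, i+12=u, r+12=d.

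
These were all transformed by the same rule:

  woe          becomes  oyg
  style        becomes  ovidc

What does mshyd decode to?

toxic

The output letters match the input read backwards, each shifted +10: woe reversed is eow. The word is reversed, then every letter is shifted forward by 10.
Decoding mshyd: shift back: m−10=c, s−10=i, h−10=x, y−10=o, d−10=t → cixot; then reverse → toxic.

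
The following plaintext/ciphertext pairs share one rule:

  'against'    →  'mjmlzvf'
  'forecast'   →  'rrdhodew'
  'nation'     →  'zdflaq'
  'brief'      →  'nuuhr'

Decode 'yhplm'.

media

Shifts by position in against: pos 0: a→m (+12), pos 1: g→j (+3), pos 2: a→m (+12), pos 3: i→l (+3) — repeating every 2. A repeating key of period 2 is used — shifts +12, +3 over and over.
Undoing it on yhplm: y−12=m, h−3=e, p−12=d, l−3=i, m−12=a.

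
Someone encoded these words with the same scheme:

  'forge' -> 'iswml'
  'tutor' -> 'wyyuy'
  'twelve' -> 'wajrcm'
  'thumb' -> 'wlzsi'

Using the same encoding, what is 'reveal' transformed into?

In forge: f→i is +3, o→s is +4, r→w is +5, g→m is +6 — the shift increases by 1 each position. Letter i (0-indexed) is shifted by i+3, so successive shifts are 3, 4, 5, ….
On reveal: r+3=u, e+4=i, v+5=a, e+6=k, a+7=h, l+8=t.

uiakht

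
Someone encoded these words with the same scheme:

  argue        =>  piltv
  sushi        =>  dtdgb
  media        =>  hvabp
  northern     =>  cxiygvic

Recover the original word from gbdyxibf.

historic

a(0)→p(15) and r(17)→i(8) fit y≡21x+15 (mod 26); the inverse of 21 mod 26 is 5. Each letter's alphabet position (a=0..z=25) is mapped through 21·x+15 mod 26 — an affine cipher.
Undoing it on gbdyxibf: g(6)→5·(6−15)≡7=h; b(1)→5·(1−15)≡8=i; d(3)→5·(3−15)≡18=s; y(24)→5·(24−15)≡19=t; x(23)→5·(23−15)≡14=o; i(8)→5·(8−15)≡17=r; b(1)→5·(1−15)≡8=i; f(5)→5·(5−15)≡2=c (all mod 26).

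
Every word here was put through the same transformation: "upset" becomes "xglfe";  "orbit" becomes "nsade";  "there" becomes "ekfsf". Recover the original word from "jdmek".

u(20)→x(23) and p(15)→g(6) fit y≡19x+7 (mod 26); the inverse of 19 mod 26 is 11. This is an affine cipher: with a=0,…,z=25, each position x becomes (19x+7) mod 26.
Reversing it on jdmek: j(9)→11·(9−7)≡22=w; d(3)→11·(3−7)≡8=i; m(12)→11·(12−7)≡3=d; e(4)→11·(4−7)≡19=t; k(10)→11·(10−7)≡7=h (all mod 26).

width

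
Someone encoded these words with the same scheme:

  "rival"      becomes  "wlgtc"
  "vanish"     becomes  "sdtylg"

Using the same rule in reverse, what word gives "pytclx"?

marine

Two steps: reverse the string, then apply a Caesar shift of +11.
Undoing it on pytclx: shift back: p−11=e, y−11=n, t−11=i, c−11=r, l−11=a, x−11=m → eniram; then reverse → marine.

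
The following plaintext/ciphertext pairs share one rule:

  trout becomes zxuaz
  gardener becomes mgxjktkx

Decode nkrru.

hello

Compare letters: t→z is +6, r→x is +6, o→u is +6 — a constant shift. Each letter is shifted forward by 6 in the alphabet (a Caesar shift of +6).
Reversing it on nkrru: n−6=h, k−6=e, r−6=l, r−6=l, u−6=o.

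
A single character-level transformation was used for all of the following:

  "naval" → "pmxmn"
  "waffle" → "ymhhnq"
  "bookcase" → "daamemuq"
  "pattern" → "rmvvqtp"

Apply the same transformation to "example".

qzmornq

The shift depends on letter class: consonant n→p is +2, but vowel a→m is +12. Vowels shift forward by 12 and consonants shift forward by 2.
Applying it to example: e(vowel)+12=q, x(cons)+2=z, a(vowel)+12=m, m(cons)+2=o, p(cons)+2=r, l(cons)+2=n, e(vowel)+12=q.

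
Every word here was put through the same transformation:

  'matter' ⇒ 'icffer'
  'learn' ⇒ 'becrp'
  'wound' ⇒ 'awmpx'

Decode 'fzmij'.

m(12)→i(8) and a(0)→c(2) fit y≡7x+2 (mod 26); the inverse of 7 mod 26 is 15. Treating letters as 0–25, the rule is x ↦ 7x + 2 (mod 26).
Decoding fzmij: f(5)→15·(5−2)≡19=t; z(25)→15·(25−2)≡7=h; m(12)→15·(12−2)≡20=u; i(8)→15·(8−2)≡12=m; j(9)→15·(9−2)≡1=b (all mod 26).

thumb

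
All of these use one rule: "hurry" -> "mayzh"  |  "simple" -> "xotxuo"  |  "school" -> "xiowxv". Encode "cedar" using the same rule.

hkkia

In hurry: h→m is +5, u→a is +6, r→y is +7, r→z is +8 — the shift increases by 1 each position. The shift increases by 1 at each position, starting from +5: 5, 6, 7, ….
For cedar: c+5=h, e+6=k, d+7=k, a+8=i, r+9=a.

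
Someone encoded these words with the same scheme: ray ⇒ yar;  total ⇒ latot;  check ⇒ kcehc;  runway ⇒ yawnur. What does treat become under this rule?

The output letters match the input read backwards: ray reversed is yar. It's just the letters in reverse order.
For treat: reverse → taert.

taert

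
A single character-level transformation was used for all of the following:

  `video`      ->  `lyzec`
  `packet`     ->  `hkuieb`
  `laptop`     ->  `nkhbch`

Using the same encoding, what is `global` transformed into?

oncpkn

v(21)→l(11) and i(8)→y(24) fit y≡5x+10 (mod 26); the inverse of 5 mod 26 is 21. Each letter's alphabet position (a=0..z=25) is mapped through 5·x+10 mod 26 — an affine cipher.
Applying it to global: g(6)→5·6+10≡14=o; l(11)→5·11+10≡13=n; o(14)→5·14+10≡2=c; b(1)→5·1+10≡15=p; a(0)→5·0+10≡10=k; l(11)→5·11+10≡13=n (all mod 26).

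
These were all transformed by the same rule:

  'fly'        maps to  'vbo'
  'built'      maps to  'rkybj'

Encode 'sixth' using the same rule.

iynjx

Compare letters: f→v is +16, l→b is +16, y→o is +16 — a constant shift. This is a Caesar cipher with shift 16.
For sixth: s+16=i, i+16=y, x+16=n, t+16=j, h+16=x.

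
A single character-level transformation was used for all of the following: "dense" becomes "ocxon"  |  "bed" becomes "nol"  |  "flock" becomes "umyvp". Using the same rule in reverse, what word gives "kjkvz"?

plaza

The output letters match the input read backwards, each shifted +10: dense reversed is esned. Read the word backwards and shift each letter +10.
Decoding kjkvz: shift back: k−10=a, j−10=z, k−10=a, v−10=l, z−10=p → azalp; then reverse → plaza.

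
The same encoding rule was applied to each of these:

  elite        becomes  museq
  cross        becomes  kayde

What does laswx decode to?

drill

In elite: e→m is +8, l→u is +9, i→s is +10, t→e is +11 — the shift increases by 1 each position. Letter i (0-indexed) is shifted by i+8, so successive shifts are 8, 9, 10, ….
Reversing it on laswx: l−8=d, a−9=r, s−10=i, w−11=l, x−12=l.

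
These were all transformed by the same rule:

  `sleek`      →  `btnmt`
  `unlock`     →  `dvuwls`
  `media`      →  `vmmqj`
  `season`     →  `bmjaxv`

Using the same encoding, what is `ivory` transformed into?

Shifts by position in sleek: pos 0: s→b (+9), pos 1: l→t (+8), pos 2: e→n (+9), pos 3: e→m (+8) — repeating every 2. It's a Vigenère-style cipher with numeric key [9,8]: position i shifts by key[i mod 2].
Applying it to ivory: i+9=r, v+8=d, o+9=x, r+8=z, y+9=h.

rdxzh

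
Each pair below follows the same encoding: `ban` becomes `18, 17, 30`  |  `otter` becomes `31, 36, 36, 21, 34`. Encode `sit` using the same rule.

b is letter #2 and maps to 18: an offset of 16. The number is (letter's place in the alphabet, a=1) + 16.
On sit: s=19→35, i=9→25, t=20→36.

35, 25, 36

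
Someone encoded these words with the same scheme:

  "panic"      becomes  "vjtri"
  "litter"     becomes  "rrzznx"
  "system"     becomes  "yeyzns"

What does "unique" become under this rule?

dtrwdn

The shift depends on letter class: consonant p→v is +6, but vowel a→j is +9. The rule splits by letter class: vowels +9, consonants +6.
On unique: u(vowel)+9=d, n(cons)+6=t, i(vowel)+9=r, q(cons)+6=w, u(vowel)+9=d, e(vowel)+9=n.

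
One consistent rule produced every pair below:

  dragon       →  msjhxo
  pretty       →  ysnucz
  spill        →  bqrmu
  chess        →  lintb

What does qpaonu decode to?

hornet

Shifts by position in dragon: pos 0: d→m (+9), pos 1: r→s (+1), pos 2: a→j (+9), pos 3: g→h (+1) — repeating every 2. It's a Vigenère-style cipher with numeric key [9,1]: position i shifts by key[i mod 2].
Undoing it on qpaonu: q−9=h, p−1=o, a−9=r, o−1=n, n−9=e, u−1=t.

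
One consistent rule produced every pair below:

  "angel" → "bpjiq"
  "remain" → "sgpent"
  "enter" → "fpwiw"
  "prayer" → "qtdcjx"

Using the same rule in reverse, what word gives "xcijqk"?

waffle

In angel: a→b is +1, n→p is +2, g→j is +3, e→i is +4 — the shift increases by 1 each position. Each letter shifts forward by (position + 1), i.e. 1, 2, 3, … — the shift grows by one for each successive letter.
Reversing it on xcijqk: x−1=w, c−2=a, i−3=f, j−4=f, q−5=l, k−6=e.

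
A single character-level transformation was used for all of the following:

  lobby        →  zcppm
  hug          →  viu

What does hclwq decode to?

toxic

Compare letters: l→z is +14, o→c is +14, b→p is +14 — a constant shift. Every letter moves 14 places later in the alphabet, wrapping around z→a.
Decoding hclwq: h−14=t, c−14=o, l−14=x, w−14=i, q−14=c.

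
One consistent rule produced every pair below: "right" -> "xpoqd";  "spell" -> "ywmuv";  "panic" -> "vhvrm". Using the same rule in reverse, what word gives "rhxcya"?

In right: r→x is +6, i→p is +7, g→o is +8, h→q is +9 — the shift increases by 1 each position. Each letter shifts forward by (position + 6), i.e. 6, 7, 8, … — the shift grows by one for each successive letter.
Undoing it on rhxcya: r−6=l, h−7=a, x−8=p, c−9=t, y−10=o, a−11=p.

laptop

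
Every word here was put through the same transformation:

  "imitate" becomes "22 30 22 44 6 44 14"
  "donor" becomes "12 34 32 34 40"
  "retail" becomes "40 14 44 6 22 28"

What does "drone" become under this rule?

With a=1..z=26, the number is 2·pos + 4.
Applying it to drone: d=4→12, r=18→40, o=15→34, n=14→32, e=5→14.

12 40 34 32 14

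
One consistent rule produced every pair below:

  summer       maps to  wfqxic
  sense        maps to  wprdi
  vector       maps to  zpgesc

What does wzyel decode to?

south

Shifts by position in summer: pos 0: s→w (+4), pos 1: u→f (+11), pos 2: m→q (+4), pos 3: m→x (+11) — repeating every 2. The shifts repeat in a cycle of length 2: positions 0,1,… shift by +4, +11, then the pattern repeats.
Decoding wzyel: w−4=s, z−11=o, y−4=u, e−11=t, l−4=h.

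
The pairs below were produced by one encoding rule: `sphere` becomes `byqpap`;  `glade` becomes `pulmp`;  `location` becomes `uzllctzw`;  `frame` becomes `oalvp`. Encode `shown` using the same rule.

bqzfw

Two shifts are in play — +11 for a/e/i/o/u, +9 for every other letter.
For shown: s(cons)+9=b, h(cons)+9=q, o(vowel)+11=z, w(cons)+9=f, n(cons)+9=w.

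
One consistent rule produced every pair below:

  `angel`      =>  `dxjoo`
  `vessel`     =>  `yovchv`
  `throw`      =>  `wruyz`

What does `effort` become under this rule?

A repeating key of period 2 is used — shifts +3, +10 over and over.
Applying it to effort: e+3=h, f+10=p, f+3=i, o+10=y, r+3=u, t+10=d.

hpiyud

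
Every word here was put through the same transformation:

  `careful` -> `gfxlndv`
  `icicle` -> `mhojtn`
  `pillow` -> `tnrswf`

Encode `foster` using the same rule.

In careful: c→g is +4, a→f is +5, r→x is +6, e→l is +7 — the shift increases by 1 each position. Letter i (0-indexed) is shifted by i+4, so successive shifts are 4, 5, 6, ….
Applying it to foster: f+4=j, o+5=t, s+6=y, t+7=a, e+8=m, r+9=a.

jtyama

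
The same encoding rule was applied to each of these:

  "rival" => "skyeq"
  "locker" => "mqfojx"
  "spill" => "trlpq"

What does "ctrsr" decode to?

broom

In rival: r→s is +1, i→k is +2, v→y is +3, a→e is +4 — the shift increases by 1 each position. The shift increases by 1 at each position, starting from +1: 1, 2, 3, ….
Undoing it on ctrsr: c−1=b, t−2=r, r−3=o, s−4=o, r−5=m.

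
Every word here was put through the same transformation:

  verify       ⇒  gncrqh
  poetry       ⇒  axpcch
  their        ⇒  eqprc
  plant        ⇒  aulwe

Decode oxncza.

doctor

A repeating key of period 2 is used — shifts +11, +9 over and over.
Undoing it on oxncza: o−11=d, x−9=o, n−11=c, c−9=t, z−11=o, a−9=r.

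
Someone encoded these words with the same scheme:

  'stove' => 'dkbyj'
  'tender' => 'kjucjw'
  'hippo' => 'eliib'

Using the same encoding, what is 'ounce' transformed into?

bruvj

s(18)→d(3) and t(19)→k(10) fit y≡7x+7 (mod 26); the inverse of 7 mod 26 is 15. This is an affine cipher: with a=0,…,z=25, each position x becomes (7x+7) mod 26.
For ounce: o(14)→7·14+7≡1=b; u(20)→7·20+7≡17=r; n(13)→7·13+7≡20=u; c(2)→7·2+7≡21=v; e(4)→7·4+7≡9=j (all mod 26).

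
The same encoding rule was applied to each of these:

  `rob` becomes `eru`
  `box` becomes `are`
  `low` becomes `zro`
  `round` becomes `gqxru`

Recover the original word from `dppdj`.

gamma

The output letters match the input read backwards, each shifted +3: rob reversed is bor. The word is reversed, then every letter is shifted forward by 3.
Undoing it on dppdj: shift back: d−3=a, p−3=m, p−3=m, d−3=a, j−3=g → ammag; then reverse → gamma.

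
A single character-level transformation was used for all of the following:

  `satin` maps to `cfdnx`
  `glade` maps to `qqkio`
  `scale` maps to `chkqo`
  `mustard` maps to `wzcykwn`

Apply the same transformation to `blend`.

Shifts by position in satin: pos 0: s→c (+10), pos 1: a→f (+5), pos 2: t→d (+10), pos 3: i→n (+5) — repeating every 2. It's a Vigenère-style cipher with numeric key [10,5]: position i shifts by key[i mod 2].
On blend: b+10=l, l+5=q, e+10=o, n+5=s, d+10=n.

lqosn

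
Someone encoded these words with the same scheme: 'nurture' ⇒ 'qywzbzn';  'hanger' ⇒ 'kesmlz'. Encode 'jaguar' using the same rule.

melahz

In nurture: n→q is +3, u→y is +4, r→w is +5, t→z is +6 — the shift increases by 1 each position. The shift increases by 1 at each position, starting from +3: 3, 4, 5, ….
For jaguar: j+3=m, a+4=e, g+5=l, u+6=a, a+7=h, r+8=z.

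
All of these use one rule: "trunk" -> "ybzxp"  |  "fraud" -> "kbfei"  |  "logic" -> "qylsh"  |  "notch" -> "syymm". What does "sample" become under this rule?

Shifts by position in trunk: pos 0: t→y (+5), pos 1: r→b (+10), pos 2: u→z (+5), pos 3: n→x (+10) — repeating every 2. A repeating key of period 2 is used — shifts +5, +10 over and over.
Applying it to sample: s+5=x, a+10=k, m+5=r, p+10=z, l+5=q, e+10=o.

xkrzqo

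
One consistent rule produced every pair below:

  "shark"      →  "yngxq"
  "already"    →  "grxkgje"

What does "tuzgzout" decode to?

notation

Compare letters: s→y is +6, h→n is +6, a→g is +6 — a constant shift. It's a constant shift of +6 (ROT6).
Undoing it on tuzgzout: t−6=n, u−6=o, z−6=t, g−6=a, z−6=t, o−6=i, u−6=o, t−6=n.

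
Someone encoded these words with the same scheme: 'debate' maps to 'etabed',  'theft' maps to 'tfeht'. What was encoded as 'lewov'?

vowel

The output letters match the input read backwards: debate reversed is etabed. The word is simply reversed.
Reversing it on lewov: then reverse → vowel.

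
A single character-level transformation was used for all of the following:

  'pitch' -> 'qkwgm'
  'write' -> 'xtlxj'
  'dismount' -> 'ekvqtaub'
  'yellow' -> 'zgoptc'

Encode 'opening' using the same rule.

In pitch: p→q is +1, i→k is +2, t→w is +3, c→g is +4 — the shift increases by 1 each position. Each letter shifts forward by (position + 1), i.e. 1, 2, 3, … — the shift grows by one for each successive letter.
Applying it to opening: o+1=p, p+2=r, e+3=h, n+4=r, i+5=n, n+6=t, g+7=n.

prhrntn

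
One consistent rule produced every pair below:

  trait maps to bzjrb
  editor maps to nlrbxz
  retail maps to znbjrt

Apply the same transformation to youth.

The shift depends on letter class: consonant t→b is +8, but vowel a→j is +9. The rule splits by letter class: vowels +9, consonants +8.
For youth: y(cons)+8=g, o(vowel)+9=x, u(vowel)+9=d, t(cons)+8=b, h(cons)+8=p.

gxdbp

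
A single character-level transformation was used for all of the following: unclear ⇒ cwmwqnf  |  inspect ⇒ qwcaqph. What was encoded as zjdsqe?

In unclear: u→c is +8, n→w is +9, c→m is +10, l→w is +11 — the shift increases by 1 each position. Letter i (0-indexed) is shifted by i+8, so successive shifts are 8, 9, 10, ….
Undoing it on zjdsqe: z−8=r, j−9=a, d−10=t, s−11=h, q−12=e, e−13=r.

rather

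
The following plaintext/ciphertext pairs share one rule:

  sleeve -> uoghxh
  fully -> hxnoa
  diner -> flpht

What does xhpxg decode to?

venue

Shifts by position in sleeve: pos 0: s→u (+2), pos 1: l→o (+3), pos 2: e→g (+2), pos 3: e→h (+3) — repeating every 2. A repeating key of period 2 is used — shifts +2, +3 over and over.
Undoing it on xhpxg: x−2=v, h−3=e, p−2=n, x−3=u, g−2=e.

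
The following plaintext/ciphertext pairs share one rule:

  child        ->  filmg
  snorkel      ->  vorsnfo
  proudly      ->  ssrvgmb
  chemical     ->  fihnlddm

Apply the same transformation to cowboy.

Shifts by position in child: pos 0: c→f (+3), pos 1: h→i (+1), pos 2: i→l (+3), pos 3: l→m (+1) — repeating every 2. A repeating key of period 2 is used — shifts +3, +1 over and over.
Applying it to cowboy: c+3=f, o+1=p, w+3=z, b+1=c, o+3=r, y+1=z.

fpzcrz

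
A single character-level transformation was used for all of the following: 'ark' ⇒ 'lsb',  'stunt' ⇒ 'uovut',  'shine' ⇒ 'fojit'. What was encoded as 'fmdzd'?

cycle

Read the word backwards and shift each letter +1.
Reversing it on fmdzd: shift back: f−1=e, m−1=l, d−1=c, z−1=y, d−1=c → elcyc; then reverse → cycle.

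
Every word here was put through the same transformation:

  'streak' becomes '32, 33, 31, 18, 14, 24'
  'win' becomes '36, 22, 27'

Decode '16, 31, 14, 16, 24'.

crack

Each letter is replaced by its alphabet position (a=1..z=26) + 13.
Decoding 16, 31, 14, 16, 24: 16→(16−13)÷1=3=c, 31→(31−13)÷1=18=r, 14→(14−13)÷1=1=a, 16→(16−13)÷1=3=c, 24→(24−13)÷1=11=k.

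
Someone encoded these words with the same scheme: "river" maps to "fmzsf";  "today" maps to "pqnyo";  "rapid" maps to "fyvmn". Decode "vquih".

pouch

r(17)→f(5) and i(8)→m(12) fit y≡5x+24 (mod 26); the inverse of 5 mod 26 is 21. Each letter's alphabet position (a=0..z=25) is mapped through 5·x+24 mod 26 — an affine cipher.
Undoing it on vquih: v(21)→21·(21−24)≡15=p; q(16)→21·(16−24)≡14=o; u(20)→21·(20−24)≡20=u; i(8)→21·(8−24)≡2=c; h(7)→21·(7−24)≡7=h (all mod 26).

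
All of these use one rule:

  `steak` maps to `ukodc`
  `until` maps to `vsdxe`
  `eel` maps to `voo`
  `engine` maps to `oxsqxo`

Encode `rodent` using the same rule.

dxonyb

The output letters match the input read backwards, each shifted +10: steak reversed is kaets. Read the word backwards and shift each letter +10.
On rodent: reverse → tnedor; then shift: t+10=d, n+10=x, e+10=o, d+10=n, o+10=y, r+10=b.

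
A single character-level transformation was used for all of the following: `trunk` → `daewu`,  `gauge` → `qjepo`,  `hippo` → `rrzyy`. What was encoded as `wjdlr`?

Shifts by position in trunk: pos 0: t→d (+10), pos 1: r→a (+9), pos 2: u→e (+10), pos 3: n→w (+9) — repeating every 2. It's a Vigenère-style cipher with numeric key [10,9]: position i shifts by key[i mod 2].
Reversing it on wjdlr: w−10=m, j−9=a, d−10=t, l−9=c, r−10=h.

match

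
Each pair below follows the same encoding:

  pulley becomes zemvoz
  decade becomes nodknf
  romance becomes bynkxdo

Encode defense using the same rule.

nogoxto

Shifts by position in pulley: pos 0: p→z (+10), pos 1: u→e (+10), pos 2: l→m (+1), pos 3: l→v (+10), pos 4: e→o (+10), pos 5: y→z (+1) — repeating every 3. It's a Vigenère-style cipher with numeric key [10,10,1]: position i shifts by key[i mod 3].
Applying it to defense: d+10=n, e+10=o, f+1=g, e+10=o, n+10=x, s+1=t, e+10=o.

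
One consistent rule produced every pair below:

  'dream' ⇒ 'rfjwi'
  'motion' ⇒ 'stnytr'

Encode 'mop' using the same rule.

utr

The output letters match the input read backwards, each shifted +5: dream reversed is maerd. The word is reversed, then every letter is shifted forward by 5.
For mop: reverse → pom; then shift: p+5=u, o+5=t, m+5=r.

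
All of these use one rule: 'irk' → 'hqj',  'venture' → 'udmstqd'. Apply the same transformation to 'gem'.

Each letter is shifted forward by 25 in the alphabet (a Caesar shift of +25).
Applying it to gem: g+25=f, e+25=d, m+25=l.

fdl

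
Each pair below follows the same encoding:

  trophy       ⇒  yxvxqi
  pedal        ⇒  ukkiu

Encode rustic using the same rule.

wazbrm

In trophy: t→y is +5, r→x is +6, o→v is +7, p→x is +8 — the shift increases by 1 each position. Each letter shifts forward by (position + 5), i.e. 5, 6, 7, … — the shift grows by one for each successive letter.
For rustic: r+5=w, u+6=a, s+7=z, t+8=b, i+9=r, c+10=m.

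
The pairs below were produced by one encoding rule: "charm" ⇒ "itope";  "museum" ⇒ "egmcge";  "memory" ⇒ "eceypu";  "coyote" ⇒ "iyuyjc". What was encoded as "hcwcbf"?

c(2)→i(8) and h(7)→t(19) fit y≡23x+14 (mod 26); the inverse of 23 mod 26 is 17. This is an affine cipher: with a=0,…,z=25, each position x becomes (23x+14) mod 26.
Decoding hcwcbf: h(7)→17·(7−14)≡11=l; c(2)→17·(2−14)≡4=e; w(22)→17·(22−14)≡6=g; c(2)→17·(2−14)≡4=e; b(1)→17·(1−14)≡13=n; f(5)→17·(5−14)≡3=d (all mod 26).

legend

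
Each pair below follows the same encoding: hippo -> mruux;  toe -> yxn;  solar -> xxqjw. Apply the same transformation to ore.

xwn

The shift depends on letter class: consonant h→m is +5, but vowel i→r is +9. Vowels shift forward by 9 and consonants shift forward by 5.
For ore: o(vowel)+9=x, r(cons)+5=w, e(vowel)+9=n.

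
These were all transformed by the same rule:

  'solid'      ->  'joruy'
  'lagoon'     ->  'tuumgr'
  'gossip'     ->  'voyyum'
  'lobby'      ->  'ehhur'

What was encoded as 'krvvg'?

apple

The output letters match the input read backwards, each shifted +6: solid reversed is dilos. Two steps: reverse the string, then apply a Caesar shift of +6.
Reversing it on krvvg: shift back: k−6=e, r−6=l, v−6=p, v−6=p, g−6=a → elppa; then reverse → apple.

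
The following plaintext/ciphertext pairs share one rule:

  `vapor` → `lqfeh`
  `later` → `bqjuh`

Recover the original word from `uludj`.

event

Compare letters: v→l is +16, a→q is +16, p→f is +16 — a constant shift. Each letter is shifted forward by 16 in the alphabet (a Caesar shift of +16).
Undoing it on uludj: u−16=e, l−16=v, u−16=e, d−16=n, j−16=t.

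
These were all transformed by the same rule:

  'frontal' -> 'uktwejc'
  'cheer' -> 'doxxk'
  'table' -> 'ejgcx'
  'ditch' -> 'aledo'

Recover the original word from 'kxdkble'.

recruit

Treating letters as 0–25, the rule is x ↦ 23x + 9 (mod 26).
Undoing it on kxdkble: k(10)→17·(10−9)≡17=r; x(23)→17·(23−9)≡4=e; d(3)→17·(3−9)≡2=c; k(10)→17·(10−9)≡17=r; b(1)→17·(1−9)≡20=u; l(11)→17·(11−9)≡8=i; e(4)→17·(4−9)≡19=t (all mod 26).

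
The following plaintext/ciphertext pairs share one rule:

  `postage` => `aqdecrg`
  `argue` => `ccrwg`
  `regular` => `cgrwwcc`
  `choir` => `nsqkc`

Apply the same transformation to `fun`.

qwy

The shift depends on letter class: consonant p→a is +11, but vowel o→q is +2. Two shifts are in play — +2 for a/e/i/o/u, +11 for every other letter.
On fun: f(cons)+11=q, u(vowel)+2=w, n(cons)+11=y.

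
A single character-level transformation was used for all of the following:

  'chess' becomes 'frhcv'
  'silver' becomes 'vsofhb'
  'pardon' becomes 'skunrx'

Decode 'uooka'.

relax

The shifts repeat in a cycle of length 2: positions 0,1,… shift by +3, +10, then the pattern repeats.
Decoding uooka: u−3=r, o−10=e, o−3=l, k−10=a, a−3=x.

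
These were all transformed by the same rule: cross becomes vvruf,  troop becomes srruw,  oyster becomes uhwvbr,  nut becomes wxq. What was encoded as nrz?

The output letters match the input read backwards, each shifted +3: cross reversed is ssorc. Read the word backwards and shift each letter +3.
Undoing it on nrz: shift back: n−3=k, r−3=o, z−3=w → kow; then reverse → wok.

wok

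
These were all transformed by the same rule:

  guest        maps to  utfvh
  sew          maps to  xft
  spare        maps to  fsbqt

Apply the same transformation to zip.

The output letters match the input read backwards, each shifted +1: guest reversed is tseug. Read the word backwards and shift each letter +1.
On zip: reverse → piz; then shift: p+1=q, i+1=j, z+1=a.

qja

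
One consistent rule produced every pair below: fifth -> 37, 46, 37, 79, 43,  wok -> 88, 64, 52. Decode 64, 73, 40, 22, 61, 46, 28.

With a=1..z=26, the number is 3·pos + 19.
Reversing it on 64, 73, 40, 22, 61, 46, 28: 64→(64−19)÷3=15=o, 73→(73−19)÷3=18=r, 40→(40−19)÷3=7=g, 22→(22−19)÷3=1=a, 61→(61−19)÷3=14=n, 46→(46−19)÷3=9=i, 28→(28−19)÷3=3=c.

organic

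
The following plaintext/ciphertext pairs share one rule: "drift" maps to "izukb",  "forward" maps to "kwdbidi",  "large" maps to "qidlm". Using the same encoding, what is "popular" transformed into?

uwbztmw

Shifts by position in drift: pos 0: d→i (+5), pos 1: r→z (+8), pos 2: i→u (+12), pos 3: f→k (+5), pos 4: t→b (+8) — repeating every 3. It's a Vigenère-style cipher with numeric key [5,8,12]: position i shifts by key[i mod 3].
Applying it to popular: p+5=u, o+8=w, p+12=b, u+5=z, l+8=t, a+12=m, r+5=w.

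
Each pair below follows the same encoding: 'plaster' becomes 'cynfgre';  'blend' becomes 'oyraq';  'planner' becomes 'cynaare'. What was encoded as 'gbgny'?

Each letter is shifted forward by 13 in the alphabet (a Caesar shift of +13).
Decoding gbgny: g−13=t, b−13=o, g−13=t, n−13=a, y−13=l.

total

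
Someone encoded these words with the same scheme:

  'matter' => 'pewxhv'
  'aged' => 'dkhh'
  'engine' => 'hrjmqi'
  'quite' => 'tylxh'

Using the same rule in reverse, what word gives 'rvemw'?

orbit

A repeating key of period 2 is used — shifts +3, +4 over and over.
Reversing it on rvemw: r−3=o, v−4=r, e−3=b, m−4=i, w−3=t.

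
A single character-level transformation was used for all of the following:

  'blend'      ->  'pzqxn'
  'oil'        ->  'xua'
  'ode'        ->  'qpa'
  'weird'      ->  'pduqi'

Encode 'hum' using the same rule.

The output letters match the input read backwards, each shifted +12: blend reversed is dnelb. Read the word backwards and shift each letter +12.
Applying it to hum: reverse → muh; then shift: m+12=y, u+12=g, h+12=t.

ygt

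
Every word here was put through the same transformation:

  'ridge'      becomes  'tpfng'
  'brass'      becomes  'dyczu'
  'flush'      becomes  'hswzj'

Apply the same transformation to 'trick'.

vykjm

Shifts by position in ridge: pos 0: r→t (+2), pos 1: i→p (+7), pos 2: d→f (+2), pos 3: g→n (+7) — repeating every 2. The shifts repeat in a cycle of length 2: positions 0,1,… shift by +2, +7, then the pattern repeats.
Applying it to trick: t+2=v, r+7=y, i+2=k, c+7=j, k+2=m.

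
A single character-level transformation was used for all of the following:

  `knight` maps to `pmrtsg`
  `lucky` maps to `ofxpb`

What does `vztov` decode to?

eagle

Each pair mirrors across the alphabet (k↔p, n↔m, i↔r): positions sum to 25. This is the alphabet-reversal cipher (Atbash): a becomes z, b becomes y, etc.
Reversing it on vztov: v↔e, z↔a, t↔g, o↔l, v↔e.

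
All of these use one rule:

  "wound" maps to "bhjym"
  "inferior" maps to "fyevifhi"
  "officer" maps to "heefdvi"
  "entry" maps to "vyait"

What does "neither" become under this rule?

yvfawvi

w(22)→b(1) and o(14)→h(7) fit y≡9x+11 (mod 26); the inverse of 9 mod 26 is 3. This is an affine cipher: with a=0,…,z=25, each position x becomes (9x+11) mod 26.
On neither: n(13)→9·13+11≡24=y; e(4)→9·4+11≡21=v; i(8)→9·8+11≡5=f; t(19)→9·19+11≡0=a; h(7)→9·7+11≡22=w; e(4)→9·4+11≡21=v; r(17)→9·17+11≡8=i (all mod 26).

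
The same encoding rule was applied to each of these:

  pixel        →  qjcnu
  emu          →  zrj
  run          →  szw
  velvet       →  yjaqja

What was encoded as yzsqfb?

The output letters match the input read backwards, each shifted +5: pixel reversed is lexip. Two steps: reverse the string, then apply a Caesar shift of +5.
Undoing it on yzsqfb: shift back: y−5=t, z−5=u, s−5=n, q−5=l, f−5=a, b−5=w → tunlaw; then reverse → walnut.

walnut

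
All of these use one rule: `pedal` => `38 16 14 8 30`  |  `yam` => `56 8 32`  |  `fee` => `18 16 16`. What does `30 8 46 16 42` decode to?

p(#16)→38 and e(#5)→16: differences scale by 2, so n = 2·pos + 6. The formula is n = 2×(alphabet index, a=1) + 6.
Undoing it on 30 8 46 16 42: 30→(30−6)÷2=12=l, 8→(8−6)÷2=1=a, 46→(46−6)÷2=20=t, 16→(16−6)÷2=5=e, 42→(42−6)÷2=18=r.

later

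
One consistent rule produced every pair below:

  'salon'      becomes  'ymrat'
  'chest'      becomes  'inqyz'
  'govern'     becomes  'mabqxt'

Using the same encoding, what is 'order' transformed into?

axjqx

The shift depends on letter class: consonant s→y is +6, but vowel a→m is +12. Vowels shift forward by 12 and consonants shift forward by 6.
On order: o(vowel)+12=a, r(cons)+6=x, d(cons)+6=j, e(vowel)+12=q, r(cons)+6=x.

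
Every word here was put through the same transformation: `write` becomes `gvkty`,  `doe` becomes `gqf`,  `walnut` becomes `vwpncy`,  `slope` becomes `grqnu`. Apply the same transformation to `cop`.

The output letters match the input read backwards, each shifted +2: write reversed is etirw. The word is reversed, then every letter is shifted forward by 2.
Applying it to cop: reverse → poc; then shift: p+2=r, o+2=q, c+2=e.

rqe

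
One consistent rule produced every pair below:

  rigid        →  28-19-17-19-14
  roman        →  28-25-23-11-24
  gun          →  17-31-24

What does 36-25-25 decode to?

Letters become their 1-based position plus 10 (so a→11, b→12, …).
Undoing it on 36-25-25: 36→(36−10)÷1=26=z, 25→(25−10)÷1=15=o, 25→(25−10)÷1=15=o.

zoo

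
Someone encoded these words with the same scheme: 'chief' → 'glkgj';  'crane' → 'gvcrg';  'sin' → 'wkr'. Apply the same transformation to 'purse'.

The shift depends on letter class: consonant c→g is +4, but vowel i→k is +2. Two shifts are in play — +2 for a/e/i/o/u, +4 for every other letter.
For purse: p(cons)+4=t, u(vowel)+2=w, r(cons)+4=v, s(cons)+4=w, e(vowel)+2=g.

twvwg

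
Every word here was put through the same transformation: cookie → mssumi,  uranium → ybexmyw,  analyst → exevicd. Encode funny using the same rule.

pyxxi

The shift depends on letter class: consonant c→m is +10, but vowel o→s is +4. Two shifts are in play — +4 for a/e/i/o/u, +10 for every other letter.
On funny: f(cons)+10=p, u(vowel)+4=y, n(cons)+10=x, n(cons)+10=x, y(cons)+10=i.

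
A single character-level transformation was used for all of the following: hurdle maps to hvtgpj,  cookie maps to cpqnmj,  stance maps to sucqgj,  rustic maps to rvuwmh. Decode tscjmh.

In hurdle: h→h is +0, u→v is +1, r→t is +2, d→g is +3 — the shift increases by 1 each position. Letter i (0-indexed) is shifted by i+0, so successive shifts are 0, 1, 2, ….
Decoding tscjmh: t−0=t, s−1=r, c−2=a, j−3=g, m−4=i, h−5=c.

tragic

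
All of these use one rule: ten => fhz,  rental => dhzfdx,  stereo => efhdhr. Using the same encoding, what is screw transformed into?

Two shifts are in play — +3 for a/e/i/o/u, +12 for every other letter.
On screw: s(cons)+12=e, c(cons)+12=o, r(cons)+12=d, e(vowel)+3=h, w(cons)+12=i.

eodhi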